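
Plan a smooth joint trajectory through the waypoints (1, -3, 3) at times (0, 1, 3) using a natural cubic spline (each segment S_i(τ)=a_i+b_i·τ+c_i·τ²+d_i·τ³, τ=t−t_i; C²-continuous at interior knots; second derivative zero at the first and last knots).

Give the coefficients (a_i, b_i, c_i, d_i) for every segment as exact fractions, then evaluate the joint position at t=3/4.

Δ: Δ0=-4, Δ1=3
row 1: diag=6, rhs=42; c'=1/3, d'=7
back: M1=7
M: M0=0, M1=7, M2=0
seg 0: a=1, c=M0/2=0, d=(M1−M0)/(6·1)=7/6, b=Δ0−h0·(2M0+M1)/6=-31/6
seg 1: a=-3, c=M1/2=7/2, d=(M2−M1)/(6·2)=-7/12, b=Δ1−h1·(2M1+M2)/6=-5/3
t_q=3/4 → seg 0, τ=3/4; S=1+-31/6·τ+0·τ²+7/6·τ³=-305/128

  seg 0: a=1 b=-31/6 c=0 d=7/6
  seg 1: a=-3 b=-5/3 c=7/2 d=-7/12
S(3/4) = -305/128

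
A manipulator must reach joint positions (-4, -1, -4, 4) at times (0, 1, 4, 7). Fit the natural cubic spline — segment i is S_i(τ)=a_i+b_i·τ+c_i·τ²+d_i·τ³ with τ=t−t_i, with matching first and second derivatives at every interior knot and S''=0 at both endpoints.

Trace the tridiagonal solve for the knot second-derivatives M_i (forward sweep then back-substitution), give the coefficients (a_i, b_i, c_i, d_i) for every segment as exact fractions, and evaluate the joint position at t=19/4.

Δ: Δ0=3, Δ1=-1, Δ2=8/3
row 1: diag=8, rhs=-24; c'=3/8, d'=-3
row 2: denom=12−3·3/8=87/8; d'=(22−3·-3)/(87/8)=248/87
back: M2=248/87
back: M1=-3−3/8·248/87=-118/29
M: M0=0, M1=-118/29, M2=248/87, M3=0
seg 0: a=-4, c=M0/2=0, d=(M1−M0)/(6·1)=-59/87, b=Δ0−h0·(2M0+M1)/6=320/87
seg 1: a=-1, c=M1/2=-59/29, d=(M2−M1)/(6·3)=301/783, b=Δ1−h1·(2M1+M2)/6=143/87
seg 2: a=-4, c=M2/2=124/87, d=(M3−M2)/(6·3)=-124/783, b=Δ2−h2·(2M2+M3)/6=-16/87
t_q=19/4 → seg 2, τ=3/4; S=-4+-16/87·τ+124/87·τ²+-124/783·τ³=-1579/464

  seg 0: a=-4 b=320/87 c=0 d=-59/87
  seg 1: a=-1 b=143/87 c=-59/29 d=301/783
  seg 2: a=-4 b=-16/87 c=124/87 d=-124/783
S(19/4) = -1579/464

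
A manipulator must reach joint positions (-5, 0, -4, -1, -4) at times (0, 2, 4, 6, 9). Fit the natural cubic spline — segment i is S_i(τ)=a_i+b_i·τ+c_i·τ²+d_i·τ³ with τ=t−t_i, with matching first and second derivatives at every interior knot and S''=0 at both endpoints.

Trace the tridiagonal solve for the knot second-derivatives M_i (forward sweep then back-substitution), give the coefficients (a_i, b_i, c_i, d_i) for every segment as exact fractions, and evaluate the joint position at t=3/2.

Δ: Δ0=5/2, Δ1=-2, Δ2=3/2, Δ3=-1
row 1: diag=8, rhs=-27; c'=1/4, d'=-27/8
row 2: denom=8−2·1/4=15/2; d'=(21−2·-27/8)/(15/2)=37/10
row 3: denom=10−2·4/15=142/15; d'=(-15−2·37/10)/(142/15)=-168/71
back: M3=-168/71
back: M2=37/10−4/15·-168/71=615/142
back: M1=-27/8−1/4·615/142=-633/142
M: M0=0, M1=-633/142, M2=615/142, M3=-168/71, M4=0
seg 0: a=-5, c=M0/2=0, d=(M1−M0)/(6·2)=-211/568, b=Δ0−h0·(2M0+M1)/6=283/71
seg 1: a=0, c=M1/2=-633/284, d=(M2−M1)/(6·2)=52/71, b=Δ1−h1·(2M1+M2)/6=-67/142
seg 2: a=-4, c=M2/2=615/284, d=(M3−M2)/(6·2)=-317/568, b=Δ2−h2·(2M2+M3)/6=-85/142
seg 3: a=-1, c=M3/2=-84/71, d=(M4−M3)/(6·3)=28/213, b=Δ3−h3·(2M3+M4)/6=97/71
t_q=3/2 → seg 0, τ=3/2; S=-5+283/71·τ+0·τ²+-211/568·τ³=-1249/4544

  seg 0: a=-5 b=283/71 c=0 d=-211/568
  seg 1: a=0 b=-67/142 c=-633/284 d=52/71
  seg 2: a=-4 b=-85/142 c=615/284 d=-317/568
  seg 3: a=-1 b=97/71 c=-84/71 d=28/213
S(3/2) = -1249/4544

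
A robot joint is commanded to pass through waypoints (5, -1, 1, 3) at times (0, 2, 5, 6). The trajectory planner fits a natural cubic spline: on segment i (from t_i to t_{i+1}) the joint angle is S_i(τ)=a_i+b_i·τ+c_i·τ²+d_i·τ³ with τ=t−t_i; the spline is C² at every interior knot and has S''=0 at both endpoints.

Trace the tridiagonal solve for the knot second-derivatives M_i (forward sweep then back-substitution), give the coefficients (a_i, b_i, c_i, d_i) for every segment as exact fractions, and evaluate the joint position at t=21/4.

Δ: Δ0=-3, Δ1=2/3, Δ2=2
row 1: diag=10, rhs=22; c'=3/10, d'=11/5
row 2: denom=8−3·3/10=71/10; d'=(8−3·11/5)/(71/10)=14/71
back: M2=14/71
back: M1=11/5−3/10·14/71=152/71
M: M0=0, M1=152/71, M2=14/71, M3=0
seg 0: a=5, c=M0/2=0, d=(M1−M0)/(6·2)=38/213, b=Δ0−h0·(2M0+M1)/6=-791/213
seg 1: a=-1, c=M1/2=76/71, d=(M2−M1)/(6·3)=-23/213, b=Δ1−h1·(2M1+M2)/6=-335/213
seg 2: a=1, c=M2/2=7/71, d=(M3−M2)/(6·1)=-7/213, b=Δ2−h2·(2M2+M3)/6=412/213
t_q=21/4 → seg 2, τ=1/4; S=1+412/213·τ+7/71·τ²+-7/213·τ³=6767/4544

  seg 0: a=5 b=-791/213 c=0 d=38/213
  seg 1: a=-1 b=-335/213 c=76/71 d=-23/213
  seg 2: a=1 b=412/213 c=7/71 d=-7/213
S(21/4) = 6767/4544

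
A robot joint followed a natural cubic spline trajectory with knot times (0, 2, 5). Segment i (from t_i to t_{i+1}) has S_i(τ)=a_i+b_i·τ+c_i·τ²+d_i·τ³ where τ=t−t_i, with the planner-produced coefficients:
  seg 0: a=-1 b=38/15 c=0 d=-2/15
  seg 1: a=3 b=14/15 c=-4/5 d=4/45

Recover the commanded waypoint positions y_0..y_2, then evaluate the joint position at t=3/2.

y_0 = S_0(0) = a_0 = -1
y_1 = S_1(0) = a_1 = 3
y_2 = S_1(3) = 1
t_q=3/2 is in segment 0 (τ=3/2); S_0(τ)=47/20

y_0=-1 y_1=3 y_2=1
S(3/2) = 47/20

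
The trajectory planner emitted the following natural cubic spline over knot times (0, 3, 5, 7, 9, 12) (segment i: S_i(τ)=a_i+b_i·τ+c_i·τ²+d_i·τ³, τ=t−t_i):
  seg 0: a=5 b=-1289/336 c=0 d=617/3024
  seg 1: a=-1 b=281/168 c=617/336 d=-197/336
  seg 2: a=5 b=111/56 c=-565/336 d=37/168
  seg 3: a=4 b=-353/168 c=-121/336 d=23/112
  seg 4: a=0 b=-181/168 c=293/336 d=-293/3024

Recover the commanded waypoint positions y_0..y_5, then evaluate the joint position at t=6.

y_0 = S_0(0) = a_0 = 5
y_1 = S_1(0) = a_1 = -1
y_2 = S_2(0) = a_2 = 5
y_3 = S_3(0) = a_3 = 4
y_4 = S_4(0) = a_4 = 0
y_5 = S_4(3) = 2
t_q=6 is in segment 2 (τ=1); S_2(τ)=265/48

y_0=5 y_1=-1 y_2=5 y_3=4 y_4=0 y_5=2
S(6) = 265/48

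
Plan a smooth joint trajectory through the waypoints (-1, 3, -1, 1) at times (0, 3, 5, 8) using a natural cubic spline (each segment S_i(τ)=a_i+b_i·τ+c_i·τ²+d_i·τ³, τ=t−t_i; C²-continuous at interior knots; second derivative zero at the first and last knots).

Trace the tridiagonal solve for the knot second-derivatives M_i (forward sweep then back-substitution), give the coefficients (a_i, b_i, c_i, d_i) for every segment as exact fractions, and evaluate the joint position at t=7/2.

Δ: Δ0=4/3, Δ1=-2, Δ2=2/3
row 1: diag=10, rhs=-20; c'=1/5, d'=-2
row 2: denom=10−2·1/5=48/5; d'=(16−2·-2)/(48/5)=25/12
back: M2=25/12
back: M1=-2−1/5·25/12=-29/12
M: M0=0, M1=-29/12, M2=25/12, M3=0
seg 0: a=-1, c=M0/2=0, d=(M1−M0)/(6·3)=-29/216, b=Δ0−h0·(2M0+M1)/6=61/24
seg 1: a=3, c=M1/2=-29/24, d=(M2−M1)/(6·2)=3/8, b=Δ1−h1·(2M1+M2)/6=-13/12
seg 2: a=-1, c=M2/2=25/24, d=(M3−M2)/(6·3)=-25/216, b=Δ2−h2·(2M2+M3)/6=-17/12
t_q=7/2 → seg 1, τ=1/2; S=3+-13/12·τ+-29/24·τ²+3/8·τ³=141/64

  seg 0: a=-1 b=61/24 c=0 d=-29/216
  seg 1: a=3 b=-13/12 c=-29/24 d=3/8
  seg 2: a=-1 b=-17/12 c=25/24 d=-25/216
S(7/2) = 141/64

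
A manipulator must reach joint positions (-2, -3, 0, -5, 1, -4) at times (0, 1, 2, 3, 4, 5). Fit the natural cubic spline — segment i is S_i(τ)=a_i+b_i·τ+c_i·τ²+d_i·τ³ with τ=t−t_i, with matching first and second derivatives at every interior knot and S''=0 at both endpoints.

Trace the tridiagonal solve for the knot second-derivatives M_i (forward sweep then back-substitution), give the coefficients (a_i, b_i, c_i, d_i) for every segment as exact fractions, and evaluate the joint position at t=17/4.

Δ: Δ0=-1, Δ1=3, Δ2=-5, Δ3=6, Δ4=-5
row 1: diag=4, rhs=24; c'=1/4, d'=6
row 2: denom=4−1·1/4=15/4; d'=(-48−1·6)/(15/4)=-72/5
row 3: denom=4−1·4/15=56/15; d'=(66−1·-72/5)/(56/15)=603/28
row 4: denom=4−1·15/56=209/56; d'=(-66−1·603/28)/(209/56)=-258/11
back: M4=-258/11
back: M3=603/28−15/56·-258/11=306/11
back: M2=-72/5−4/15·306/11=-240/11
back: M1=6−1/4·-240/11=126/11
M: M0=0, M1=126/11, M2=-240/11, M3=306/11, M4=-258/11, M5=0
seg 0: a=-2, c=M0/2=0, d=(M1−M0)/(6·1)=21/11, b=Δ0−h0·(2M0+M1)/6=-32/11
seg 1: a=-3, c=M1/2=63/11, d=(M2−M1)/(6·1)=-61/11, b=Δ1−h1·(2M1+M2)/6=31/11
seg 2: a=0, c=M2/2=-120/11, d=(M3−M2)/(6·1)=91/11, b=Δ2−h2·(2M2+M3)/6=-26/11
seg 3: a=-5, c=M3/2=153/11, d=(M4−M3)/(6·1)=-94/11, b=Δ3−h3·(2M3+M4)/6=7/11
seg 4: a=1, c=M4/2=-129/11, d=(M5−M4)/(6·1)=43/11, b=Δ4−h4·(2M4+M5)/6=31/11
t_q=17/4 → seg 4, τ=1/4; S=1+31/11·τ+-129/11·τ²+43/11·τ³=727/704

  seg 0: a=-2 b=-32/11 c=0 d=21/11
  seg 1: a=-3 b=31/11 c=63/11 d=-61/11
  seg 2: a=0 b=-26/11 c=-120/11 d=91/11
  seg 3: a=-5 b=7/11 c=153/11 d=-94/11
  seg 4: a=1 b=31/11 c=-129/11 d=43/11
S(17/4) = 727/704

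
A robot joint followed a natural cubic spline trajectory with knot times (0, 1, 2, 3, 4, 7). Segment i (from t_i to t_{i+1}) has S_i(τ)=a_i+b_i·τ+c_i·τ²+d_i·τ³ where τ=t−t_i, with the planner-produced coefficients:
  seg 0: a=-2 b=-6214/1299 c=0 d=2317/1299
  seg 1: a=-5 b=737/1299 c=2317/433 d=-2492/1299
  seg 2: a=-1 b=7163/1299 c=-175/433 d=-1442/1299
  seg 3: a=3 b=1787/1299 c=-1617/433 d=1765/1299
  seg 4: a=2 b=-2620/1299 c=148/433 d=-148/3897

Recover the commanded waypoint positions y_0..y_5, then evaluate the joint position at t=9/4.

y_0=-2 y_1=-5 y_2=-1 y_3=3 y_4=2 y_5=-2
S(9/4) = 4655/13856

y_0 = S_0(0) = a_0 = -2
y_1 = S_1(0) = a_1 = -5
y_2 = S_2(0) = a_2 = -1
y_3 = S_3(0) = a_3 = 3
y_4 = S_4(0) = a_4 = 2
y_5 = S_4(3) = -2
t_q=9/4 is in segment 2 (τ=1/4); S_2(τ)=4655/13856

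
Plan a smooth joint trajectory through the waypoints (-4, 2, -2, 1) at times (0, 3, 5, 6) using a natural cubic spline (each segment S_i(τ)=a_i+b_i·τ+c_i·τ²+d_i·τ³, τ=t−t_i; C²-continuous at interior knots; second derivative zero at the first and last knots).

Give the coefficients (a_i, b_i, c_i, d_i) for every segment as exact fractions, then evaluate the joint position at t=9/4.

  seg 0: a=-4 b=107/28 c=0 d=-17/84
  seg 1: a=2 b=-23/14 c=-51/28 d=23/28
  seg 2: a=-2 b=13/14 c=87/28 d=-29/28
S(9/4) = 587/256

Δ: Δ0=2, Δ1=-2, Δ2=3
row 1: diag=10, rhs=-24; c'=1/5, d'=-12/5
row 2: denom=6−2·1/5=28/5; d'=(30−2·-12/5)/(28/5)=87/14
back: M2=87/14
back: M1=-12/5−1/5·87/14=-51/14
M: M0=0, M1=-51/14, M2=87/14, M3=0
seg 0: a=-4, c=M0/2=0, d=(M1−M0)/(6·3)=-17/84, b=Δ0−h0·(2M0+M1)/6=107/28
seg 1: a=2, c=M1/2=-51/28, d=(M2−M1)/(6·2)=23/28, b=Δ1−h1·(2M1+M2)/6=-23/14
seg 2: a=-2, c=M2/2=87/28, d=(M3−M2)/(6·1)=-29/28, b=Δ2−h2·(2M2+M3)/6=13/14
t_q=9/4 → seg 0, τ=9/4; S=-4+107/28·τ+0·τ²+-17/84·τ³=587/256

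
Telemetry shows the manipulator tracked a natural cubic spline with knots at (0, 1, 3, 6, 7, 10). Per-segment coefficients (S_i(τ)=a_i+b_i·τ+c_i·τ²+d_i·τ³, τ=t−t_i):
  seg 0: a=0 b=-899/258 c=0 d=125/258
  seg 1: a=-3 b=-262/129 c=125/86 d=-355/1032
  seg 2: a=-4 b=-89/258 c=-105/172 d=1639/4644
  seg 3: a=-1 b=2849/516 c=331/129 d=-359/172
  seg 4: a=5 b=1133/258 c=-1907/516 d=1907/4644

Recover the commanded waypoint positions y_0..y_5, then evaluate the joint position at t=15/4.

y_0 = S_0(0) = a_0 = 0
y_1 = S_1(0) = a_1 = -3
y_2 = S_2(0) = a_2 = -4
y_3 = S_3(0) = a_3 = -1
y_4 = S_4(0) = a_4 = 5
y_5 = S_4(3) = -4
t_q=15/4 is in segment 2 (τ=3/4); S_2(τ)=-49021/11008

y_0=0 y_1=-3 y_2=-4 y_3=-1 y_4=5 y_5=-4
S(15/4) = -49021/11008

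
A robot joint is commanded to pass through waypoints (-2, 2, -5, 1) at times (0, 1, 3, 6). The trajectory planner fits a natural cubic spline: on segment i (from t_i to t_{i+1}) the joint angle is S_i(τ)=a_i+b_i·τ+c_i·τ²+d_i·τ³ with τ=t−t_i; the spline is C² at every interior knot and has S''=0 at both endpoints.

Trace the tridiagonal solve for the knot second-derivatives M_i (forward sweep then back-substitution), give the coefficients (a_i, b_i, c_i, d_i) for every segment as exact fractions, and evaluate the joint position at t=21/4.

Δ: Δ0=4, Δ1=-7/2, Δ2=2
row 1: diag=6, rhs=-45; c'=1/3, d'=-15/2
row 2: denom=10−2·1/3=28/3; d'=(33−2·-15/2)/(28/3)=36/7
back: M2=36/7
back: M1=-15/2−1/3·36/7=-129/14
M: M0=0, M1=-129/14, M2=36/7, M3=0
seg 0: a=-2, c=M0/2=0, d=(M1−M0)/(6·1)=-43/28, b=Δ0−h0·(2M0+M1)/6=155/28
seg 1: a=2, c=M1/2=-129/28, d=(M2−M1)/(6·2)=67/56, b=Δ1−h1·(2M1+M2)/6=13/14
seg 2: a=-5, c=M2/2=18/7, d=(M3−M2)/(6·3)=-2/7, b=Δ2−h2·(2M2+M3)/6=-22/7
t_q=21/4 → seg 2, τ=9/4; S=-5+-22/7·τ+18/7·τ²+-2/7·τ³=-517/224

  seg 0: a=-2 b=155/28 c=0 d=-43/28
  seg 1: a=2 b=13/14 c=-129/28 d=67/56
  seg 2: a=-5 b=-22/7 c=18/7 d=-2/7
S(21/4) = -517/224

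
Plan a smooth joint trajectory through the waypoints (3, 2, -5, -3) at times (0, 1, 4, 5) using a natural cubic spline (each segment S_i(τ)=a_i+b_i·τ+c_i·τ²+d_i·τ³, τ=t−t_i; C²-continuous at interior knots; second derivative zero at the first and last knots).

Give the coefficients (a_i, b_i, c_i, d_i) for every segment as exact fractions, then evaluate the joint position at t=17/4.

  seg 0: a=3 b=-94/165 c=0 d=-71/165
  seg 1: a=2 b=-307/165 c=-71/55 d=17/45
  seg 2: a=-5 b=98/165 c=116/55 d=-116/165
S(17/4) = -4163/880

Δ: Δ0=-1, Δ1=-7/3, Δ2=2
row 1: diag=8, rhs=-8; c'=3/8, d'=-1
row 2: denom=8−3·3/8=55/8; d'=(26−3·-1)/(55/8)=232/55
back: M2=232/55
back: M1=-1−3/8·232/55=-142/55
M: M0=0, M1=-142/55, M2=232/55, M3=0
seg 0: a=3, c=M0/2=0, d=(M1−M0)/(6·1)=-71/165, b=Δ0−h0·(2M0+M1)/6=-94/165
seg 1: a=2, c=M1/2=-71/55, d=(M2−M1)/(6·3)=17/45, b=Δ1−h1·(2M1+M2)/6=-307/165
seg 2: a=-5, c=M2/2=116/55, d=(M3−M2)/(6·1)=-116/165, b=Δ2−h2·(2M2+M3)/6=98/165
t_q=17/4 → seg 2, τ=1/4; S=-5+98/165·τ+116/55·τ²+-116/165·τ³=-4163/880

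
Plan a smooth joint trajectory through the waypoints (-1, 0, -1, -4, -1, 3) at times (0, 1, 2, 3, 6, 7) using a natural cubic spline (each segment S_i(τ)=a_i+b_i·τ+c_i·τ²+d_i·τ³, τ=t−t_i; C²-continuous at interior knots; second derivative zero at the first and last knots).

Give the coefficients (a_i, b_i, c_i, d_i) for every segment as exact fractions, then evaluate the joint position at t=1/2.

Δ: Δ0=1, Δ1=-1, Δ2=-3, Δ3=1, Δ4=4
row 1: diag=4, rhs=-12; c'=1/4, d'=-3
row 2: denom=4−1·1/4=15/4; d'=(-12−1·-3)/(15/4)=-12/5
row 3: denom=8−1·4/15=116/15; d'=(24−1·-12/5)/(116/15)=99/29
row 4: denom=8−3·45/116=793/116; d'=(18−3·99/29)/(793/116)=900/793
back: M4=900/793
back: M3=99/29−45/116·900/793=2358/793
back: M2=-12/5−4/15·2358/793=-2532/793
back: M1=-3−1/4·-2532/793=-1746/793
M: M0=0, M1=-1746/793, M2=-2532/793, M3=2358/793, M4=900/793, M5=0
seg 0: a=-1, c=M0/2=0, d=(M1−M0)/(6·1)=-291/793, b=Δ0−h0·(2M0+M1)/6=1084/793
seg 1: a=0, c=M1/2=-873/793, d=(M2−M1)/(6·1)=-131/793, b=Δ1−h1·(2M1+M2)/6=211/793
seg 2: a=-1, c=M2/2=-1266/793, d=(M3−M2)/(6·1)=815/793, b=Δ2−h2·(2M2+M3)/6=-1928/793
seg 3: a=-4, c=M3/2=1179/793, d=(M4−M3)/(6·3)=-81/793, b=Δ3−h3·(2M3+M4)/6=-155/61
seg 4: a=-1, c=M4/2=450/793, d=(M5−M4)/(6·1)=-150/793, b=Δ4−h4·(2M4+M5)/6=2872/793
t_q=1/2 → seg 0, τ=1/2; S=-1+1084/793·τ+0·τ²+-291/793·τ³=-2299/6344

  seg 0: a=-1 b=1084/793 c=0 d=-291/793
  seg 1: a=0 b=211/793 c=-873/793 d=-131/793
  seg 2: a=-1 b=-1928/793 c=-1266/793 d=815/793
  seg 3: a=-4 b=-155/61 c=1179/793 d=-81/793
  seg 4: a=-1 b=2872/793 c=450/793 d=-150/793
S(1/2) = -2299/6344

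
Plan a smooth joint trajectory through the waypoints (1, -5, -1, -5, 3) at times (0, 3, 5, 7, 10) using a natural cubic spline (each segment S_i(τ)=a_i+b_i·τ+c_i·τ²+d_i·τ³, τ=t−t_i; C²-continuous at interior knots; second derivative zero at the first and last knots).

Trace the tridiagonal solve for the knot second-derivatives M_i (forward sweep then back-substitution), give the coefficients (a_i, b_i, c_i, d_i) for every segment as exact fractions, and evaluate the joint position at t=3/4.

  seg 0: a=1 b=-331/90 c=0 d=151/810
  seg 1: a=-5 b=61/45 c=151/90 d=-61/90
  seg 2: a=-1 b=-1/15 c=-43/18 d=32/45
  seg 3: a=-5 b=-49/45 c=169/90 d=-169/810
S(3/4) = -215/128

Δ: Δ0=-2, Δ1=2, Δ2=-2, Δ3=8/3
row 1: diag=10, rhs=24; c'=1/5, d'=12/5
row 2: denom=8−2·1/5=38/5; d'=(-24−2·12/5)/(38/5)=-72/19
row 3: denom=10−2·5/19=180/19; d'=(28−2·-72/19)/(180/19)=169/45
back: M3=169/45
back: M2=-72/19−5/19·169/45=-43/9
back: M1=12/5−1/5·-43/9=151/45
M: M0=0, M1=151/45, M2=-43/9, M3=169/45, M4=0
seg 0: a=1, c=M0/2=0, d=(M1−M0)/(6·3)=151/810, b=Δ0−h0·(2M0+M1)/6=-331/90
seg 1: a=-5, c=M1/2=151/90, d=(M2−M1)/(6·2)=-61/90, b=Δ1−h1·(2M1+M2)/6=61/45
seg 2: a=-1, c=M2/2=-43/18, d=(M3−M2)/(6·2)=32/45, b=Δ2−h2·(2M2+M3)/6=-1/15
seg 3: a=-5, c=M3/2=169/90, d=(M4−M3)/(6·3)=-169/810, b=Δ3−h3·(2M3+M4)/6=-49/45
t_q=3/4 → seg 0, τ=3/4; S=1+-331/90·τ+0·τ²+151/810·τ³=-215/128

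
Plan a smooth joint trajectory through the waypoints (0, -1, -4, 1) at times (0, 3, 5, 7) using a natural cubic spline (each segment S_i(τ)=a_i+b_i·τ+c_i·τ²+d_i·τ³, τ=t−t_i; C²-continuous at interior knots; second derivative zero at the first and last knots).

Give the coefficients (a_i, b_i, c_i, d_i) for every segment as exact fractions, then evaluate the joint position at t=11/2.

  seg 0: a=0 b=20/57 c=0 d=-13/171
  seg 1: a=-1 b=-97/57 c=-13/19 d=179/456
  seg 2: a=-4 b=31/114 c=127/76 d=-127/456
S(11/2) = -4233/1216

Δ: Δ0=-1/3, Δ1=-3/2, Δ2=5/2
row 1: diag=10, rhs=-7; c'=1/5, d'=-7/10
row 2: denom=8−2·1/5=38/5; d'=(24−2·-7/10)/(38/5)=127/38
back: M2=127/38
back: M1=-7/10−1/5·127/38=-26/19
M: M0=0, M1=-26/19, M2=127/38, M3=0
seg 0: a=0, c=M0/2=0, d=(M1−M0)/(6·3)=-13/171, b=Δ0−h0·(2M0+M1)/6=20/57
seg 1: a=-1, c=M1/2=-13/19, d=(M2−M1)/(6·2)=179/456, b=Δ1−h1·(2M1+M2)/6=-97/57
seg 2: a=-4, c=M2/2=127/76, d=(M3−M2)/(6·2)=-127/456, b=Δ2−h2·(2M2+M3)/6=31/114
t_q=11/2 → seg 2, τ=1/2; S=-4+31/114·τ+127/76·τ²+-127/456·τ³=-4233/1216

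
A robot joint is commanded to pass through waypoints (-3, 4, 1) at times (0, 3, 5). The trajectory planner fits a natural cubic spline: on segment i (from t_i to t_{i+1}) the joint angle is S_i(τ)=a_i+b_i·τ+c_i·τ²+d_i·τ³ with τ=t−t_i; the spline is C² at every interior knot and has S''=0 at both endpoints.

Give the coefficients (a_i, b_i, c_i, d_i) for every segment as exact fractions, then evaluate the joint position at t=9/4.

  seg 0: a=-3 b=209/60 c=0 d=-23/180
  seg 1: a=4 b=1/30 c=-23/20 d=23/120
S(9/4) = 4329/1280

Δ: Δ0=7/3, Δ1=-3/2
row 1: diag=10, rhs=-23; c'=1/5, d'=-23/10
back: M1=-23/10
M: M0=0, M1=-23/10, M2=0
seg 0: a=-3, c=M0/2=0, d=(M1−M0)/(6·3)=-23/180, b=Δ0−h0·(2M0+M1)/6=209/60
seg 1: a=4, c=M1/2=-23/20, d=(M2−M1)/(6·2)=23/120, b=Δ1−h1·(2M1+M2)/6=1/30
t_q=9/4 → seg 0, τ=9/4; S=-3+209/60·τ+0·τ²+-23/180·τ³=4329/1280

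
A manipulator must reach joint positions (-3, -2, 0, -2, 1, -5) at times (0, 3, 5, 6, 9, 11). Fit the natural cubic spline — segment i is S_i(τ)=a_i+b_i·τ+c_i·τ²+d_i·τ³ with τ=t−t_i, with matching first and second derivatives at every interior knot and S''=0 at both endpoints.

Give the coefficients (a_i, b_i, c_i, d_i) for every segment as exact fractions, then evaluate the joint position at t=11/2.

  seg 0: a=-3 b=-535/1938 c=0 d=1181/17442
  seg 1: a=-2 b=1504/969 c=1181/1938 d=-143/323
  seg 2: a=0 b=-1282/969 c=-3967/1938 d=885/646
  seg 3: a=-2 b=-149/114 c=1999/969 d=-7523/17442
  seg 4: a=1 b=-557/969 c=-1175/646 d=1175/3876
S(11/2) = -15535/15504

Δ: Δ0=1/3, Δ1=1, Δ2=-2, Δ3=1, Δ4=-3
row 1: diag=10, rhs=4; c'=1/5, d'=2/5
row 2: denom=6−2·1/5=28/5; d'=(-18−2·2/5)/(28/5)=-47/14
row 3: denom=8−1·5/28=219/28; d'=(18−1·-47/14)/(219/28)=598/219
row 4: denom=10−3·28/73=646/73; d'=(-24−3·598/219)/(646/73)=-1175/323
back: M4=-1175/323
back: M3=598/219−28/73·-1175/323=3998/969
back: M2=-47/14−5/28·3998/969=-3967/969
back: M1=2/5−1/5·-3967/969=1181/969
M: M0=0, M1=1181/969, M2=-3967/969, M3=3998/969, M4=-1175/323, M5=0
seg 0: a=-3, c=M0/2=0, d=(M1−M0)/(6·3)=1181/17442, b=Δ0−h0·(2M0+M1)/6=-535/1938
seg 1: a=-2, c=M1/2=1181/1938, d=(M2−M1)/(6·2)=-143/323, b=Δ1−h1·(2M1+M2)/6=1504/969
seg 2: a=0, c=M2/2=-3967/1938, d=(M3−M2)/(6·1)=885/646, b=Δ2−h2·(2M2+M3)/6=-1282/969
seg 3: a=-2, c=M3/2=1999/969, d=(M4−M3)/(6·3)=-7523/17442, b=Δ3−h3·(2M3+M4)/6=-149/114
seg 4: a=1, c=M4/2=-1175/646, d=(M5−M4)/(6·2)=1175/3876, b=Δ4−h4·(2M4+M5)/6=-557/969
t_q=11/2 → seg 2, τ=1/2; S=0+-1282/969·τ+-3967/1938·τ²+885/646·τ³=-15535/15504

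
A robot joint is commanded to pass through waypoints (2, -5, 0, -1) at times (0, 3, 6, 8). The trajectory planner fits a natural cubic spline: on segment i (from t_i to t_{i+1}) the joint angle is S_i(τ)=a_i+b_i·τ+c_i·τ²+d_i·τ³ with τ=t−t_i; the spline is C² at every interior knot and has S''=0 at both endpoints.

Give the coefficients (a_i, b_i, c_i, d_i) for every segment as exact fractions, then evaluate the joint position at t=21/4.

  seg 0: a=2 b=-797/222 c=0 d=31/222
  seg 1: a=-5 b=20/111 c=93/74 d=-169/666
  seg 2: a=0 b=193/222 c=-38/37 d=19/111
S(21/4) = -5317/4736

Δ: Δ0=-7/3, Δ1=5/3, Δ2=-1/2
row 1: diag=12, rhs=24; c'=1/4, d'=2
row 2: denom=10−3·1/4=37/4; d'=(-13−3·2)/(37/4)=-76/37
back: M2=-76/37
back: M1=2−1/4·-76/37=93/37
M: M0=0, M1=93/37, M2=-76/37, M3=0
seg 0: a=2, c=M0/2=0, d=(M1−M0)/(6·3)=31/222, b=Δ0−h0·(2M0+M1)/6=-797/222
seg 1: a=-5, c=M1/2=93/74, d=(M2−M1)/(6·3)=-169/666, b=Δ1−h1·(2M1+M2)/6=20/111
seg 2: a=0, c=M2/2=-38/37, d=(M3−M2)/(6·2)=19/111, b=Δ2−h2·(2M2+M3)/6=193/222
t_q=21/4 → seg 1, τ=9/4; S=-5+20/111·τ+93/74·τ²+-169/666·τ³=-5317/4736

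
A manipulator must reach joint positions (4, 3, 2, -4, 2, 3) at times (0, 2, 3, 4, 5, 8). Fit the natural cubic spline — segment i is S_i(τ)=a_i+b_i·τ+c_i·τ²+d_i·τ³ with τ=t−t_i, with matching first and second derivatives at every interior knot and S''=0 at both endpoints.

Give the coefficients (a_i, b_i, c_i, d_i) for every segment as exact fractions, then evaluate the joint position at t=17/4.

  seg 0: a=4 b=-4379/3990 c=0 d=298/1995
  seg 1: a=3 b=2773/3990 c=596/665 d=-1477/570
  seg 2: a=2 b=-10546/1995 c=-9147/1330 d=24593/3990
  seg 3: a=-4 b=-439/798 c=7723/665 d=-20203/3990
  seg 4: a=2 b=14936/1995 c=-4757/1330 d=4757/11970
S(17/4) = -297137/85120

Δ: Δ0=-1/2, Δ1=-1, Δ2=-6, Δ3=6, Δ4=1/3
row 1: diag=6, rhs=-3; c'=1/6, d'=-1/2
row 2: denom=4−1·1/6=23/6; d'=(-30−1·-1/2)/(23/6)=-177/23
row 3: denom=4−1·6/23=86/23; d'=(72−1·-177/23)/(86/23)=1833/86
row 4: denom=8−1·23/86=665/86; d'=(-34−1·1833/86)/(665/86)=-4757/665
back: M4=-4757/665
back: M3=1833/86−23/86·-4757/665=15446/665
back: M2=-177/23−6/23·15446/665=-9147/665
back: M1=-1/2−1/6·-9147/665=1192/665
M: M0=0, M1=1192/665, M2=-9147/665, M3=15446/665, M4=-4757/665, M5=0
seg 0: a=4, c=M0/2=0, d=(M1−M0)/(6·2)=298/1995, b=Δ0−h0·(2M0+M1)/6=-4379/3990
seg 1: a=3, c=M1/2=596/665, d=(M2−M1)/(6·1)=-1477/570, b=Δ1−h1·(2M1+M2)/6=2773/3990
seg 2: a=2, c=M2/2=-9147/1330, d=(M3−M2)/(6·1)=24593/3990, b=Δ2−h2·(2M2+M3)/6=-10546/1995
seg 3: a=-4, c=M3/2=7723/665, d=(M4−M3)/(6·1)=-20203/3990, b=Δ3−h3·(2M3+M4)/6=-439/798
seg 4: a=2, c=M4/2=-4757/1330, d=(M5−M4)/(6·3)=4757/11970, b=Δ4−h4·(2M4+M5)/6=14936/1995
t_q=17/4 → seg 3, τ=1/4; S=-4+-439/798·τ+7723/665·τ²+-20203/3990·τ³=-297137/85120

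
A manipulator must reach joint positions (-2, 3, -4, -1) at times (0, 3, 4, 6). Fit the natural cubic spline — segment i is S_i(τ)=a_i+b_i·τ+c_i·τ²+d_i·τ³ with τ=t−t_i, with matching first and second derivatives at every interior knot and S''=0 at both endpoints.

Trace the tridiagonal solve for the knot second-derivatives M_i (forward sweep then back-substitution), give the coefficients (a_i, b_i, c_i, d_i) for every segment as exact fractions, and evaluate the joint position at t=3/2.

  seg 0: a=-2 b=1559/282 c=0 d=-121/282
  seg 1: a=3 b=-854/141 c=-363/94 d=823/282
  seg 2: a=-4 b=-1417/282 c=230/47 d=-115/141
S(3/2) = 3643/752

Δ: Δ0=5/3, Δ1=-7, Δ2=3/2
row 1: diag=8, rhs=-52; c'=1/8, d'=-13/2
row 2: denom=6−1·1/8=47/8; d'=(51−1·-13/2)/(47/8)=460/47
back: M2=460/47
back: M1=-13/2−1/8·460/47=-363/47
M: M0=0, M1=-363/47, M2=460/47, M3=0
seg 0: a=-2, c=M0/2=0, d=(M1−M0)/(6·3)=-121/282, b=Δ0−h0·(2M0+M1)/6=1559/282
seg 1: a=3, c=M1/2=-363/94, d=(M2−M1)/(6·1)=823/282, b=Δ1−h1·(2M1+M2)/6=-854/141
seg 2: a=-4, c=M2/2=230/47, d=(M3−M2)/(6·2)=-115/141, b=Δ2−h2·(2M2+M3)/6=-1417/282
t_q=3/2 → seg 0, τ=3/2; S=-2+1559/282·τ+0·τ²+-121/282·τ³=3643/752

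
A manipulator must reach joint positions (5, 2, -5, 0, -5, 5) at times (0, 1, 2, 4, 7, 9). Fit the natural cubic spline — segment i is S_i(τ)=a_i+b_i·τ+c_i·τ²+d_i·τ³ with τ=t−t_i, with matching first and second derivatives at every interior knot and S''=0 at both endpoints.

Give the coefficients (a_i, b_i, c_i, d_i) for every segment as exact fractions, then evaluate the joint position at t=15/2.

Δ: Δ0=-3, Δ1=-7, Δ2=5/2, Δ3=-5/3, Δ4=5
row 1: diag=4, rhs=-24; c'=1/4, d'=-6
row 2: denom=6−1·1/4=23/4; d'=(57−1·-6)/(23/4)=252/23
row 3: denom=10−2·8/23=214/23; d'=(-25−2·252/23)/(214/23)=-1079/214
row 4: denom=10−3·69/214=1933/214; d'=(40−3·-1079/214)/(1933/214)=11797/1933
back: M4=11797/1933
back: M3=-1079/214−69/214·11797/1933=-13550/1933
back: M2=252/23−8/23·-13550/1933=25892/1933
back: M1=-6−1/4·25892/1933=-18071/1933
M: M0=0, M1=-18071/1933, M2=25892/1933, M3=-13550/1933, M4=11797/1933, M5=0
seg 0: a=5, c=M0/2=0, d=(M1−M0)/(6·1)=-18071/11598, b=Δ0−h0·(2M0+M1)/6=-16723/11598
seg 1: a=2, c=M1/2=-18071/3866, d=(M2−M1)/(6·1)=43963/11598, b=Δ1−h1·(2M1+M2)/6=-35468/5799
seg 2: a=-5, c=M2/2=12946/1933, d=(M3−M2)/(6·2)=-19721/11598, b=Δ2−h2·(2M2+M3)/6=-47473/11598
seg 3: a=0, c=M3/2=-6775/1933, d=(M4−M3)/(6·3)=8449/11598, b=Δ3−h3·(2M3+M4)/6=26579/11598
seg 4: a=-5, c=M4/2=11797/3866, d=(M5−M4)/(6·2)=-11797/23196, b=Δ4−h4·(2M4+M5)/6=5401/5799
t_q=15/2 → seg 4, τ=1/2; S=-5+5401/5799·τ+11797/3866·τ²+-11797/23196·τ³=-237219/61856

  seg 0: a=5 b=-16723/11598 c=0 d=-18071/11598
  seg 1: a=2 b=-35468/5799 c=-18071/3866 d=43963/11598
  seg 2: a=-5 b=-47473/11598 c=12946/1933 d=-19721/11598
  seg 3: a=0 b=26579/11598 c=-6775/1933 d=8449/11598
  seg 4: a=-5 b=5401/5799 c=11797/3866 d=-11797/23196
S(15/2) = -237219/61856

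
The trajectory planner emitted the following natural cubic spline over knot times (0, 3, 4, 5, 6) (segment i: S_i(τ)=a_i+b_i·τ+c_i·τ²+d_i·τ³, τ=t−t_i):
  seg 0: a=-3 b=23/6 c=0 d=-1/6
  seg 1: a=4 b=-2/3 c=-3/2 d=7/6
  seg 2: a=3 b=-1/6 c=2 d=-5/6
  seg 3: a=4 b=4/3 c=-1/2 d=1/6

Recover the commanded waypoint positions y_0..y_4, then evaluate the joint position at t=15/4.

y_0 = S_0(0) = a_0 = -3
y_1 = S_1(0) = a_1 = 4
y_2 = S_2(0) = a_2 = 3
y_3 = S_3(0) = a_3 = 4
y_4 = S_3(1) = 5
t_q=15/4 is in segment 1 (τ=3/4); S_1(τ)=403/128

y_0=-3 y_1=4 y_2=3 y_3=4 y_4=5
S(15/4) = 403/128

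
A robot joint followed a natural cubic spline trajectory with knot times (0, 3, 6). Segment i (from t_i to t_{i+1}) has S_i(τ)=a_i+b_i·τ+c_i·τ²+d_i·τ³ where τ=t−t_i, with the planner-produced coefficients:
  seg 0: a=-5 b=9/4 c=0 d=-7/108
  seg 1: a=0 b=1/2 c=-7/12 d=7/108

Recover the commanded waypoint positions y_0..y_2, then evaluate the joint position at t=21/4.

y_0=-5 y_1=0 y_2=-2
S(21/4) = -279/256

y_0 = S_0(0) = a_0 = -5
y_1 = S_1(0) = a_1 = 0
y_2 = S_1(3) = -2
t_q=21/4 is in segment 1 (τ=9/4); S_1(τ)=-279/256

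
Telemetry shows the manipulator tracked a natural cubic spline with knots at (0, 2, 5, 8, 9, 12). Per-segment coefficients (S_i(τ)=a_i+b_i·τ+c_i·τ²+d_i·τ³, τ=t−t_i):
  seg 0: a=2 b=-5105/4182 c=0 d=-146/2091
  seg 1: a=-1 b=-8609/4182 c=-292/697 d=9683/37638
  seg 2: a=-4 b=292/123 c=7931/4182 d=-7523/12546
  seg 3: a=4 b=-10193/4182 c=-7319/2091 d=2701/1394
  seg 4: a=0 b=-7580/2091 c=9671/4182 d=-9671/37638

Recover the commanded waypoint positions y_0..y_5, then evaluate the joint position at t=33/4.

y_0 = S_0(0) = a_0 = 2
y_1 = S_1(0) = a_1 = -1
y_2 = S_2(0) = a_2 = -4
y_3 = S_3(0) = a_3 = 4
y_4 = S_4(0) = a_4 = 0
y_5 = S_4(3) = 3
t_q=33/4 is in segment 3 (τ=1/4); S_3(τ)=16805/5248

y_0=2 y_1=-1 y_2=-4 y_3=4 y_4=0 y_5=3
S(33/4) = 16805/5248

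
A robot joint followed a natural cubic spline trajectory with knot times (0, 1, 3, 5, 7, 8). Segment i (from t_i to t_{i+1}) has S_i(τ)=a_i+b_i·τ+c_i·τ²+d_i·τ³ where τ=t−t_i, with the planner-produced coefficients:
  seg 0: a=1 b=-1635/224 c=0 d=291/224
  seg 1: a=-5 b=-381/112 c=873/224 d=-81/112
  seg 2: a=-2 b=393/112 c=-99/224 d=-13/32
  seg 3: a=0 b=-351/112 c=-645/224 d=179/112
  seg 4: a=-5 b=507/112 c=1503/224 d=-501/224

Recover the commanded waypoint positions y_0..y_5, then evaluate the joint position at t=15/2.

y_0 = S_0(0) = a_0 = 1
y_1 = S_1(0) = a_1 = -5
y_2 = S_2(0) = a_2 = -2
y_3 = S_3(0) = a_3 = 0
y_4 = S_4(0) = a_4 = -5
y_5 = S_4(1) = 4
t_q=15/2 is in segment 4 (τ=1/2); S_4(τ)=-2399/1792

y_0=1 y_1=-5 y_2=-2 y_3=0 y_4=-5 y_5=4
S(15/2) = -2399/1792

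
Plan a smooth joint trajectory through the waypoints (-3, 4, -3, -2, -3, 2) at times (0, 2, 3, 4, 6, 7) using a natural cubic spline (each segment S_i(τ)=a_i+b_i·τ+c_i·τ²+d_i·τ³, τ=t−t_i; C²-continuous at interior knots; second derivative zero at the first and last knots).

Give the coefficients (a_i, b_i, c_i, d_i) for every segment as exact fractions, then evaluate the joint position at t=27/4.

  seg 0: a=-3 b=1391/175 c=0 d=-1557/1400
  seg 1: a=4 b=-1889/350 c=-4671/700 d=507/100
  seg 2: a=-3 b=-2473/700 c=1494/175 d=-2803/700
  seg 3: a=-2 b=107/70 c=-2433/700 d=1723/1400
  seg 4: a=-3 b=419/175 c=684/175 d=-228/175
S(27/4) = 249/560

Δ: Δ0=7/2, Δ1=-7, Δ2=1, Δ3=-1/2, Δ4=5
row 1: diag=6, rhs=-63; c'=1/6, d'=-21/2
row 2: denom=4−1·1/6=23/6; d'=(48−1·-21/2)/(23/6)=351/23
row 3: denom=6−1·6/23=132/23; d'=(-9−1·351/23)/(132/23)=-93/22
row 4: denom=6−2·23/66=175/33; d'=(33−2·-93/22)/(175/33)=1368/175
back: M4=1368/175
back: M3=-93/22−23/66·1368/175=-2433/350
back: M2=351/23−6/23·-2433/350=2988/175
back: M1=-21/2−1/6·2988/175=-4671/350
M: M0=0, M1=-4671/350, M2=2988/175, M3=-2433/350, M4=1368/175, M5=0
seg 0: a=-3, c=M0/2=0, d=(M1−M0)/(6·2)=-1557/1400, b=Δ0−h0·(2M0+M1)/6=1391/175
seg 1: a=4, c=M1/2=-4671/700, d=(M2−M1)/(6·1)=507/100, b=Δ1−h1·(2M1+M2)/6=-1889/350
seg 2: a=-3, c=M2/2=1494/175, d=(M3−M2)/(6·1)=-2803/700, b=Δ2−h2·(2M2+M3)/6=-2473/700
seg 3: a=-2, c=M3/2=-2433/700, d=(M4−M3)/(6·2)=1723/1400, b=Δ3−h3·(2M3+M4)/6=107/70
seg 4: a=-3, c=M4/2=684/175, d=(M5−M4)/(6·1)=-228/175, b=Δ4−h4·(2M4+M5)/6=419/175
t_q=27/4 → seg 4, τ=3/4; S=-3+419/175·τ+684/175·τ²+-228/175·τ³=249/560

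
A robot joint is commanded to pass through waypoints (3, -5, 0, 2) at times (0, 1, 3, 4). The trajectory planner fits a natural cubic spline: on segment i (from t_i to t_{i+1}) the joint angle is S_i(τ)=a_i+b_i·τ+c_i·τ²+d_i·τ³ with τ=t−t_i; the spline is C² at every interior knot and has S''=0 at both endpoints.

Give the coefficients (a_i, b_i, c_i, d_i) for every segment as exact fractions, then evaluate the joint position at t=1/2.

  seg 0: a=3 b=-10 c=0 d=2
  seg 1: a=-5 b=-4 c=6 d=-11/8
  seg 2: a=0 b=7/2 c=-9/4 d=3/4
S(1/2) = -7/4

Δ: Δ0=-8, Δ1=5/2, Δ2=2
row 1: diag=6, rhs=63; c'=1/3, d'=21/2
row 2: denom=6−2·1/3=16/3; d'=(-3−2·21/2)/(16/3)=-9/2
back: M2=-9/2
back: M1=21/2−1/3·-9/2=12
M: M0=0, M1=12, M2=-9/2, M3=0
seg 0: a=3, c=M0/2=0, d=(M1−M0)/(6·1)=2, b=Δ0−h0·(2M0+M1)/6=-10
seg 1: a=-5, c=M1/2=6, d=(M2−M1)/(6·2)=-11/8, b=Δ1−h1·(2M1+M2)/6=-4
seg 2: a=0, c=M2/2=-9/4, d=(M3−M2)/(6·1)=3/4, b=Δ2−h2·(2M2+M3)/6=7/2
t_q=1/2 → seg 0, τ=1/2; S=3+-10·τ+0·τ²+2·τ³=-7/4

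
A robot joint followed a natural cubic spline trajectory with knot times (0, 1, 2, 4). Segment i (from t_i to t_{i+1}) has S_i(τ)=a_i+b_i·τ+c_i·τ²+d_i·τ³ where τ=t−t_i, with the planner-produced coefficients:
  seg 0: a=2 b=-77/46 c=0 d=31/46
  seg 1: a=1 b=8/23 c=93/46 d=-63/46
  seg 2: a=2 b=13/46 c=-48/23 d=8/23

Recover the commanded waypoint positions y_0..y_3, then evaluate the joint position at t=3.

y_0=2 y_1=1 y_2=2 y_3=-3
S(3) = 25/46

y_0 = S_0(0) = a_0 = 2
y_1 = S_1(0) = a_1 = 1
y_2 = S_2(0) = a_2 = 2
y_3 = S_2(2) = -3
t_q=3 is in segment 2 (τ=1); S_2(τ)=25/46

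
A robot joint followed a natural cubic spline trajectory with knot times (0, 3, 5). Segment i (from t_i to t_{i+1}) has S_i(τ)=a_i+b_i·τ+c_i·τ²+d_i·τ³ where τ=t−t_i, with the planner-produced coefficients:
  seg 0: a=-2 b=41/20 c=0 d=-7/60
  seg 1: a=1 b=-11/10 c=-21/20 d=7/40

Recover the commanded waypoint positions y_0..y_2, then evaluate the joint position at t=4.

y_0=-2 y_1=1 y_2=-4
S(4) = -39/40

y_0 = S_0(0) = a_0 = -2
y_1 = S_1(0) = a_1 = 1
y_2 = S_1(2) = -4
t_q=4 is in segment 1 (τ=1); S_1(τ)=-39/40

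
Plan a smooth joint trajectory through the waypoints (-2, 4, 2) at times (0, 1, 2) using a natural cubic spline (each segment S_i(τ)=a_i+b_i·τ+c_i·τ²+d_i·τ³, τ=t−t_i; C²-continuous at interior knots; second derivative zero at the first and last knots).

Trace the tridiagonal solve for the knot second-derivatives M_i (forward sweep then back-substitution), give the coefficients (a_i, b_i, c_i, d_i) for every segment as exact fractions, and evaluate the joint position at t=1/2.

Δ: Δ0=6, Δ1=-2
row 1: diag=4, rhs=-48; c'=1/4, d'=-12
back: M1=-12
M: M0=0, M1=-12, M2=0
seg 0: a=-2, c=M0/2=0, d=(M1−M0)/(6·1)=-2, b=Δ0−h0·(2M0+M1)/6=8
seg 1: a=4, c=M1/2=-6, d=(M2−M1)/(6·1)=2, b=Δ1−h1·(2M1+M2)/6=2
t_q=1/2 → seg 0, τ=1/2; S=-2+8·τ+0·τ²+-2·τ³=7/4

  seg 0: a=-2 b=8 c=0 d=-2
  seg 1: a=4 b=2 c=-6 d=2
S(1/2) = 7/4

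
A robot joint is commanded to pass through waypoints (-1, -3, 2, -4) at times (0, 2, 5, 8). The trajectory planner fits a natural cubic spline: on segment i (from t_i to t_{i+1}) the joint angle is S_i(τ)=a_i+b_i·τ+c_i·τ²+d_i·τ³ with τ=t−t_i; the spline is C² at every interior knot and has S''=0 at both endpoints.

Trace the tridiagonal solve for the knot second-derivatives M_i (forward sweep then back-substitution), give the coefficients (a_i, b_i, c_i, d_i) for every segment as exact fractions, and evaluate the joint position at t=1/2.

  seg 0: a=-1 b=-197/111 c=0 d=43/222
  seg 1: a=-3 b=61/111 c=43/37 d=-263/999
  seg 2: a=2 b=46/111 c=-134/111 d=134/999
S(1/2) = -1103/592

Δ: Δ0=-1, Δ1=5/3, Δ2=-2
row 1: diag=10, rhs=16; c'=3/10, d'=8/5
row 2: denom=12−3·3/10=111/10; d'=(-22−3·8/5)/(111/10)=-268/111
back: M2=-268/111
back: M1=8/5−3/10·-268/111=86/37
M: M0=0, M1=86/37, M2=-268/111, M3=0
seg 0: a=-1, c=M0/2=0, d=(M1−M0)/(6·2)=43/222, b=Δ0−h0·(2M0+M1)/6=-197/111
seg 1: a=-3, c=M1/2=43/37, d=(M2−M1)/(6·3)=-263/999, b=Δ1−h1·(2M1+M2)/6=61/111
seg 2: a=2, c=M2/2=-134/111, d=(M3−M2)/(6·3)=134/999, b=Δ2−h2·(2M2+M3)/6=46/111
t_q=1/2 → seg 0, τ=1/2; S=-1+-197/111·τ+0·τ²+43/222·τ³=-1103/592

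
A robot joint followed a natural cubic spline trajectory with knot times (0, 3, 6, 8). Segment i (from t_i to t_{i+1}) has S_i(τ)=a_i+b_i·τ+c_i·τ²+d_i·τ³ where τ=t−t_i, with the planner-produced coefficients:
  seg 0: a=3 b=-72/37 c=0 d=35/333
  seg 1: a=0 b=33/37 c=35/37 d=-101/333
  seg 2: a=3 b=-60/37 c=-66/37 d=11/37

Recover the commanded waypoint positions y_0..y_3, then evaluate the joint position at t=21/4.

y_0 = S_0(0) = a_0 = 3
y_1 = S_1(0) = a_1 = 0
y_2 = S_2(0) = a_2 = 3
y_3 = S_2(2) = -5
t_q=21/4 is in segment 1 (τ=9/4); S_1(τ)=7911/2368

y_0=3 y_1=0 y_2=3 y_3=-5
S(21/4) = 7911/2368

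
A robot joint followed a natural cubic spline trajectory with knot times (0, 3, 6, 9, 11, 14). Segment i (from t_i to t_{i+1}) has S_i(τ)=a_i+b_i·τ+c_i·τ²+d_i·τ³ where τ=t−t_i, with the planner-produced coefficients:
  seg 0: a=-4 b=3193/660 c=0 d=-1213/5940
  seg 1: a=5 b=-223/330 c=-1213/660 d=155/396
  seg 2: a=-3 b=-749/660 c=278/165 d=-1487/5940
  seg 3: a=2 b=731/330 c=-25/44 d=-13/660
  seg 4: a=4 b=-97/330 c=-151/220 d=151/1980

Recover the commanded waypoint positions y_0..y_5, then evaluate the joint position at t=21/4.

y_0 = S_0(0) = a_0 = -4
y_1 = S_1(0) = a_1 = 5
y_2 = S_2(0) = a_2 = -3
y_3 = S_3(0) = a_3 = 2
y_4 = S_4(0) = a_4 = 4
y_5 = S_4(3) = -1
t_q=21/4 is in segment 1 (τ=9/4); S_1(τ)=-19237/14080

y_0=-4 y_1=5 y_2=-3 y_3=2 y_4=4 y_5=-1
S(21/4) = -19237/14080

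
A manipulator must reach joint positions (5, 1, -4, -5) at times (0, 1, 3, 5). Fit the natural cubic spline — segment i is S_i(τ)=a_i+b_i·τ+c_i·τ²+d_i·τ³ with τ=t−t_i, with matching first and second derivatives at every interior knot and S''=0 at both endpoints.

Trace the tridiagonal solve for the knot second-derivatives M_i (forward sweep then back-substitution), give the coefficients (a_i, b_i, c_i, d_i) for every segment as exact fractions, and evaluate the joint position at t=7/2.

Δ: Δ0=-4, Δ1=-5/2, Δ2=-1/2
row 1: diag=6, rhs=9; c'=1/3, d'=3/2
row 2: denom=8−2·1/3=22/3; d'=(12−2·3/2)/(22/3)=27/22
back: M2=27/22
back: M1=3/2−1/3·27/22=12/11
M: M0=0, M1=12/11, M2=27/22, M3=0
seg 0: a=5, c=M0/2=0, d=(M1−M0)/(6·1)=2/11, b=Δ0−h0·(2M0+M1)/6=-46/11
seg 1: a=1, c=M1/2=6/11, d=(M2−M1)/(6·2)=1/88, b=Δ1−h1·(2M1+M2)/6=-40/11
seg 2: a=-4, c=M2/2=27/44, d=(M3−M2)/(6·2)=-9/88, b=Δ2−h2·(2M2+M3)/6=-29/22
t_q=7/2 → seg 2, τ=1/2; S=-4+-29/22·τ+27/44·τ²+-9/88·τ³=-3181/704

  seg 0: a=5 b=-46/11 c=0 d=2/11
  seg 1: a=1 b=-40/11 c=6/11 d=1/88
  seg 2: a=-4 b=-29/22 c=27/44 d=-9/88
S(7/2) = -3181/704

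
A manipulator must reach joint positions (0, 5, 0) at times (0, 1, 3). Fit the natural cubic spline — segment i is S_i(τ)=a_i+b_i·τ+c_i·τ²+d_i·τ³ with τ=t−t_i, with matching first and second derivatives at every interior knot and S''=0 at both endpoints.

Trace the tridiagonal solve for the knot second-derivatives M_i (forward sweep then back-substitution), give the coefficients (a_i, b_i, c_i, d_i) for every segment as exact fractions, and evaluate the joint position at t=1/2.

  seg 0: a=0 b=25/4 c=0 d=-5/4
  seg 1: a=5 b=5/2 c=-15/4 d=5/8
S(1/2) = 95/32

Δ: Δ0=5, Δ1=-5/2
row 1: diag=6, rhs=-45; c'=1/3, d'=-15/2
back: M1=-15/2
M: M0=0, M1=-15/2, M2=0
seg 0: a=0, c=M0/2=0, d=(M1−M0)/(6·1)=-5/4, b=Δ0−h0·(2M0+M1)/6=25/4
seg 1: a=5, c=M1/2=-15/4, d=(M2−M1)/(6·2)=5/8, b=Δ1−h1·(2M1+M2)/6=5/2
t_q=1/2 → seg 0, τ=1/2; S=0+25/4·τ+0·τ²+-5/4·τ³=95/32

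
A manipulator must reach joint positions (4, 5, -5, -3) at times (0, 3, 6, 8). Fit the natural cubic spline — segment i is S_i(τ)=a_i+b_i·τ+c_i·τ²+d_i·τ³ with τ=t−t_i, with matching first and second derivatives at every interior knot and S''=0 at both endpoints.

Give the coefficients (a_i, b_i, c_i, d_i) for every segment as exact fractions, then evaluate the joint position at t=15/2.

Δ: Δ0=1/3, Δ1=-10/3, Δ2=1
row 1: diag=12, rhs=-22; c'=1/4, d'=-11/6
row 2: denom=10−3·1/4=37/4; d'=(26−3·-11/6)/(37/4)=126/37
back: M2=126/37
back: M1=-11/6−1/4·126/37=-298/111
M: M0=0, M1=-298/111, M2=126/37, M3=0
seg 0: a=4, c=M0/2=0, d=(M1−M0)/(6·3)=-149/999, b=Δ0−h0·(2M0+M1)/6=62/37
seg 1: a=5, c=M1/2=-149/111, d=(M2−M1)/(6·3)=338/999, b=Δ1−h1·(2M1+M2)/6=-87/37
seg 2: a=-5, c=M2/2=63/37, d=(M3−M2)/(6·2)=-21/74, b=Δ2−h2·(2M2+M3)/6=-47/37
t_q=15/2 → seg 2, τ=3/2; S=-5+-47/37·τ+63/37·τ²+-21/74·τ³=-2387/592

  seg 0: a=4 b=62/37 c=0 d=-149/999
  seg 1: a=5 b=-87/37 c=-149/111 d=338/999
  seg 2: a=-5 b=-47/37 c=63/37 d=-21/74
S(15/2) = -2387/592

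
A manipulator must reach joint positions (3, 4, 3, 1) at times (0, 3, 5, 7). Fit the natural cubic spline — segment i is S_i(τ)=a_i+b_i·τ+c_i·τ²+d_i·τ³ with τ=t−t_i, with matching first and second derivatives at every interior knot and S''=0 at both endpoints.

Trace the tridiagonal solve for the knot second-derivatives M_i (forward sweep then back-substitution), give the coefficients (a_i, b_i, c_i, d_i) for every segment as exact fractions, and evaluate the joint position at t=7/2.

  seg 0: a=3 b=127/228 c=0 d=-17/684
  seg 1: a=4 b=-13/114 c=-17/76 d=7/456
  seg 2: a=3 b=-47/57 c=-5/38 d=5/228
S(7/2) = 4729/1216

Δ: Δ0=1/3, Δ1=-1/2, Δ2=-1
row 1: diag=10, rhs=-5; c'=1/5, d'=-1/2
row 2: denom=8−2·1/5=38/5; d'=(-3−2·-1/2)/(38/5)=-5/19
back: M2=-5/19
back: M1=-1/2−1/5·-5/19=-17/38
M: M0=0, M1=-17/38, M2=-5/19, M3=0
seg 0: a=3, c=M0/2=0, d=(M1−M0)/(6·3)=-17/684, b=Δ0−h0·(2M0+M1)/6=127/228
seg 1: a=4, c=M1/2=-17/76, d=(M2−M1)/(6·2)=7/456, b=Δ1−h1·(2M1+M2)/6=-13/114
seg 2: a=3, c=M2/2=-5/38, d=(M3−M2)/(6·2)=5/228, b=Δ2−h2·(2M2+M3)/6=-47/57
t_q=7/2 → seg 1, τ=1/2; S=4+-13/114·τ+-17/76·τ²+7/456·τ³=4729/1216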